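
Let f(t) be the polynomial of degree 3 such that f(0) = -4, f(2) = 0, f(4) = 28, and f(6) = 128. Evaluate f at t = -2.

-32

Forward differences of the values at t = 0, 2, 4, 6:
  f  : -4  0  28  128
  Δ  : 4  28  100
  Δ^2: 24  72
  Δ^3: 48
The third differences are constant, confirming degree 3.
Interpolating (Newton forward form) and evaluating at t = -2 gives f(-2) = -32.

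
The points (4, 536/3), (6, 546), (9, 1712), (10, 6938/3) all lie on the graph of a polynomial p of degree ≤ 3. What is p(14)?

18286/3

Write p(t) = at^3 + bt^2 + ct + d. Substituting each data point gives a linear system:
  64a + 16b + 4c + d = 536/3
  216a + 36b + 6c + d = 546
  729a + 81b + 9c + d = 1712
  1000a + 100b + 10c + d = 6938/3
Solving the system yields a = 2, b = 3, c = 5/3, d = -4.
So p(t) = 2t³ + 3t² + (5/3)t - 4.
Then p(14) = 18286/3.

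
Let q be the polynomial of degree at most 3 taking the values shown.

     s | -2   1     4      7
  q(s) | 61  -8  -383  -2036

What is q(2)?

-51

Forward differences of the values at s = -2, 1, 4, 7:
  q  : 61  -8  -383  -2036
  Δ  : -69  -375  -1653
  Δ^2: -306  -1278
  Δ^3: -972
The third differences are constant, confirming degree 3.
Interpolating (Newton forward form) and evaluating at s = 2 gives q(2) = -51.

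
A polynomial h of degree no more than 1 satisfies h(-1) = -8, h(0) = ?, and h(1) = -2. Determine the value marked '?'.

On equispaced nodes a degree-1 polynomial has vanishing second forward difference, so
  h(-1) - 2·h(0) + h(1) = 0.
Substituting the known values and solving for h(0):
  -2·h(0) = 10
  h(0) = -5.

-5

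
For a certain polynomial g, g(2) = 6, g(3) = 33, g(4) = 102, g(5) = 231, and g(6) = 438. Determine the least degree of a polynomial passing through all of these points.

Forward differences of the values at s = 2, 3, 4, 5, 6:
  g  : 6  33  102  231  438
  Δ  : 27  69  129  207
  Δ^2: 42  60  78
  Δ^3: 18  18
  Δ^4: 0
The third differences are constant (18) and nonzero, while all higher differences vanish, so the minimal degree is 3.

3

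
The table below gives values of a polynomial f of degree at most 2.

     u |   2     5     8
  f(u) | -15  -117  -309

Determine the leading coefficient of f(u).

Write f(u) = au^2 + bu + c. Substituting each data point gives a linear system:
  4a + 2b + c = -15
  25a + 5b + c = -117
  64a + 8b + c = -309
Solving the system yields a = -5, b = 1, c = 3.
So f(u) = -5u² + u + 3.
The leading coefficient is -5.

-5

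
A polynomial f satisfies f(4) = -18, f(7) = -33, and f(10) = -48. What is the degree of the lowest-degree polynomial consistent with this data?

1

Forward differences of the values at u = 4, 7, 10:
  f  : -18  -33  -48
  Δ  : -15  -15
  Δ^2: 0
The first differences are constant (-15) and nonzero, while all higher differences vanish, so the minimal degree is 1.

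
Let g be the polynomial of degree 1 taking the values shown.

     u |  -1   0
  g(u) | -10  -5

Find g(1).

Using the Lagrange interpolation formula with nodes -1, 0:
  L_0(u) = u / -1
  L_1(u) = (u + 1) / 1
Then g(u) = -10·L_0(u) - 5·L_1(u).
Expanding and collecting terms gives g(u) = 5u - 5.
Evaluating at u = 1: g(1) = 0.

0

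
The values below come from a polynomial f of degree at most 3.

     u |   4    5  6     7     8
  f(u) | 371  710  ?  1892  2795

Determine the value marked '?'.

1207

The 4 known points determine the degree-3 polynomial uniquely.
Write f(u) = au^3 + bu^2 + cu + d. Substituting each data point gives a linear system:
  64a + 16b + 4c + d = 371
  125a + 25b + 5c + d = 710
  343a + 49b + 7c + d = 1892
  512a + 64b + 8c + d = 2795
Solving the system yields a = 5, b = 4, c = -2, d = -5.
So f(u) = 5u^3 + 4u^2 - 2u - 5.
Then f(6) = 1207.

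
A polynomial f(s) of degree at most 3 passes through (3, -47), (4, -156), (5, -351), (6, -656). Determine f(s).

f(s) = -4s^3 + 5s^2 + 4s + 4

Write f(s) = as^3 + bs^2 + cs + d. Substituting each data point gives a linear system:
  27a + 9b + 3c + d = -47
  64a + 16b + 4c + d = -156
  125a + 25b + 5c + d = -351
  216a + 36b + 6c + d = -656
Solving the system yields a = -4, b = 5, c = 4, d = 4.
So f(s) = -4s^3 + 5s^2 + 4s + 4.
Check: f(4) = -156. ✓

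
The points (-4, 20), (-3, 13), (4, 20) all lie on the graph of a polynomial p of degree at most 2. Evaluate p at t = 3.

13

Using the Lagrange interpolation formula with nodes -4, -3, 4:
  L_0(t) = (t + 3)(t - 4) / 8
  L_1(t) = (t + 4)(t - 4) / -7
  L_2(t) = (t + 4)(t + 3) / 56
Then p(t) = 20·L_0(t) + 13·L_1(t) + 20·L_2(t).
Expanding and collecting terms gives p(t) = t² + 4.
Evaluating at t = 3: p(3) = 13.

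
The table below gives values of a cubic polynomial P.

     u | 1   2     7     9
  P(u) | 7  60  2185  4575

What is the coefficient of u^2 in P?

Write P(u) = au^3 + bu^2 + cu + d. Substituting each data point gives a linear system:
  a + b + c + d = 7
  8a + 4b + 2c + d = 60
  343a + 49b + 7c + d = 2185
  729a + 81b + 9c + d = 4575
Solving the system yields a = 6, b = 2, c = 5, d = -6.
So P(u) = 6u^3 + 2u^2 + 5u - 6.
The coefficient of u^2 is 2.

2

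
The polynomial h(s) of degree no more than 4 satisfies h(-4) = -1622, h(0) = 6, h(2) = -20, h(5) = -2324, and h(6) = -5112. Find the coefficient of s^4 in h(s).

Write h(s) = as^4 + bs^3 + cs^2 + ds + e. Substituting each data point gives a linear system:
  256a - 64b + 16c - 4d + e = -1622
  e = 6
  16a + 8b + 4c + 2d + e = -20
  625a + 125b + 25c + 5d + e = -2324
  1296a + 216b + 36c + 6d + e = -5112
Solving the system yields a = -5, b = 6, c = 2, d = -1, e = 6.
So h(s) = -5s⁴ + 6s³ + 2s² - s + 6.
The leading coefficient is -5.

-5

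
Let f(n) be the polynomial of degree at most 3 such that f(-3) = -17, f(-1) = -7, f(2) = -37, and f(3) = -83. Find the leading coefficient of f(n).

Write f(n) = an^3 + bn^2 + cn + d. Substituting each data point gives a linear system:
  -27a + 9b - 3c + d = -17
  -a + b - c + d = -7
  8a + 4b + 2c + d = -37
  27a + 9b + 3c + d = -83
Solving the system yields a = -1, b = -5, c = -2, d = -5.
So f(n) = -n^3 - 5n^2 - 2n - 5.
The leading coefficient is -1.

-1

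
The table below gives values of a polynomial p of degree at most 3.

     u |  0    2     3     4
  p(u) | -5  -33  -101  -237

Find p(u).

Using the Lagrange interpolation formula with nodes 0, 2, 3, 4:
  L_0(u) = (u - 2)(u - 3)(u - 4) / -24
  L_1(u) = u(u - 3)(u - 4) / 4
  L_2(u) = u(u - 2)(u - 4) / -3
  L_3(u) = u(u - 2)(u - 3) / 8
Then p(u) = -5·L_0(u) - 33·L_1(u) - 101·L_2(u) - 237·L_3(u).
Expanding and collecting terms gives p(u) = -4u^3 + 2u^2 - 2u - 5.
Check: p(4) = -237. ✓

p(u) = -4u^3 + 2u^2 - 2u - 5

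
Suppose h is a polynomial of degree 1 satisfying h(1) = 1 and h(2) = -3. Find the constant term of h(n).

Write h(n) = an + b. Substituting each data point gives a linear system:
  a + b = 1
  2a + b = -3
Solving the system yields a = -4, b = 5.
So h(n) = -4n + 5.
The constant term is 5.

5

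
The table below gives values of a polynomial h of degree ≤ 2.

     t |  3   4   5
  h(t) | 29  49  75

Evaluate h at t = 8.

189

Write h(t) = at^2 + bt + c. Substituting each data point gives a linear system:
  9a + 3b + c = 29
  16a + 4b + c = 49
  25a + 5b + c = 75
Solving the system yields a = 3, b = -1, c = 5.
So h(t) = 3t^2 - t + 5.
Then h(8) = 189.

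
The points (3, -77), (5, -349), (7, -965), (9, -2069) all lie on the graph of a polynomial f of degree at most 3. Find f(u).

Write f(u) = au^3 + bu^2 + cu + d. Substituting each data point gives a linear system:
  27a + 9b + 3c + d = -77
  125a + 25b + 5c + d = -349
  343a + 49b + 7c + d = -965
  729a + 81b + 9c + d = -2069
Solving the system yields a = -3, b = 2, c = -5, d = 1.
So f(u) = -3u^3 + 2u^2 - 5u + 1.
Check: f(7) = -965. ✓

f(u) = -3u^3 + 2u^2 - 5u + 1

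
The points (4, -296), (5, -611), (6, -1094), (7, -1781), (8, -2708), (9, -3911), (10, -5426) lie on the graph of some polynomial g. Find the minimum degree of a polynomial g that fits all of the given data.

3

Forward differences of the values at n = 4, 5, 6, 7, 8, 9, 10:
  g  : -296  -611  -1094  -1781  -2708  -3911  -5426
  Δ  : -315  -483  -687  -927  -1203  -1515
  Δ^2: -168  -204  -240  -276  -312
  Δ^3: -36  -36  -36  -36
  Δ^4: 0  0  0
  Δ^5: 0  0
  Δ^6: 0
The third differences are constant (-36) and nonzero, while all higher differences vanish, so the minimal degree is 3.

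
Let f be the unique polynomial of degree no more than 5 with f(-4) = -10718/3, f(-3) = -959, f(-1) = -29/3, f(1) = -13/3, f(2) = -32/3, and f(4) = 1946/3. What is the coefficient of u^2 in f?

5

Write f(u) = au^5 + bu^4 + cu^3 + du^2 + eu + k. Substituting each data point gives a linear system:
  -1024a + 256b - 64c + 16d - 4e + k = -10718/3
  -243a + 81b - 27c + 9d - 3e + k = -959
  -a + b - c + d - e + k = -29/3
  a + b + c + d + e + k = -13/3
  32a + 16b + 8c + 4d + 2e + k = -32/3
  1024a + 256b + 64c + 16d + 4e + k = 1946/3
Solving the system yields a = 2, b = -6, c = 1, d = 5, e = -1/3, k = -6.
So f(u) = 2u⁵ - 6u⁴ + u³ + 5u² - (1/3)u - 6.
The coefficient of u^2 is 5.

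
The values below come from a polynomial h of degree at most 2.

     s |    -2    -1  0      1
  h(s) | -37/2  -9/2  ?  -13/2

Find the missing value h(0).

-1/2

On equispaced nodes a degree-2 polynomial has vanishing third forward difference, so
  - h(-2) + 3·h(-1) - 3·h(0) + h(1) = 0.
Substituting the known values and solving for h(0):
  -3·h(0) = 3/2
  h(0) = -1/2.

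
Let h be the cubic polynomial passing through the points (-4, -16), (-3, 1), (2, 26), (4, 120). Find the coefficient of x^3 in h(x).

Write h(x) = ax^3 + bx^2 + cx + d. Substituting each data point gives a linear system:
  -64a + 16b - 4c + d = -16
  -27a + 9b - 3c + d = 1
  8a + 4b + 2c + d = 26
  64a + 16b + 4c + d = 120
Solving the system yields a = 1, b = 3, c = 1, d = 4.
So h(x) = x^3 + 3x^2 + x + 4.
The leading coefficient is 1.

1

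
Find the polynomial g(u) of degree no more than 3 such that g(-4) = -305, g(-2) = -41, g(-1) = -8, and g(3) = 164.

g(u) = 5u^3 + 2u^2 + 4u - 1

Write g(u) = au^3 + bu^2 + cu + d. Substituting each data point gives a linear system:
  -64a + 16b - 4c + d = -305
  -8a + 4b - 2c + d = -41
  -a + b - c + d = -8
  27a + 9b + 3c + d = 164
Solving the system yields a = 5, b = 2, c = 4, d = -1.
So g(u) = 5u^3 + 2u^2 + 4u - 1.
Check: g(-1) = -8. ✓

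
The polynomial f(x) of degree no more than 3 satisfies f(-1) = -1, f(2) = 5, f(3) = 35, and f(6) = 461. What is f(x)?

Write f(x) = ax^3 + bx^2 + cx + d. Substituting each data point gives a linear system:
  -a + b - c + d = -1
  8a + 4b + 2c + d = 5
  27a + 9b + 3c + d = 35
  216a + 36b + 6c + d = 461
Solving the system yields a = 3, b = -5, c = -2, d = 5.
So f(x) = 3x^3 - 5x^2 - 2x + 5.
Check: f(-1) = -1. ✓

f(x) = 3x^3 - 5x^2 - 2x + 5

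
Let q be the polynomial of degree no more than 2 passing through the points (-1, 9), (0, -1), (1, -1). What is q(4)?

59

Write q(t) = at^2 + bt + c. Substituting each data point gives a linear system:
  a - b + c = 9
  c = -1
  a + b + c = -1
Solving the system yields a = 5, b = -5, c = -1.
So q(t) = 5t² - 5t - 1.
Then q(4) = 59.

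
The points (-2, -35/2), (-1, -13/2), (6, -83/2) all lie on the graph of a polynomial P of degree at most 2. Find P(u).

Using the Lagrange interpolation formula with nodes -2, -1, 6:
  L_0(u) = (u + 1)(u - 6) / 8
  L_1(u) = (u + 2)(u - 6) / -7
  L_2(u) = (u + 2)(u + 1) / 56
Then P(u) = -35/2·L_0(u) - 13/2·L_1(u) - 83/2·L_2(u).
Expanding and collecting terms gives P(u) = -2u^2 + 5u + 1/2.
Check: P(-2) = -35/2. ✓

P(u) = -2u^2 + 5u + 1/2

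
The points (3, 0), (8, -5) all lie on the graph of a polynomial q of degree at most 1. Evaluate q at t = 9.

-6

Write q(t) = at + b. Substituting each data point gives a linear system:
  3a + b = 0
  8a + b = -5
Solving the system yields a = -1, b = 3.
So q(t) = -t + 3.
Then q(9) = -6.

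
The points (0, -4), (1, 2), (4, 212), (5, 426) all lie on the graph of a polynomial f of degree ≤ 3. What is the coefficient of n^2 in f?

Write f(n) = an^3 + bn^2 + cn + d. Substituting each data point gives a linear system:
  d = -4
  a + b + c + d = 2
  64a + 16b + 4c + d = 212
  125a + 25b + 5c + d = 426
Solving the system yields a = 4, b = -4, c = 6, d = -4.
So f(n) = 4n^3 - 4n^2 + 6n - 4.
The coefficient of n^2 is -4.

-4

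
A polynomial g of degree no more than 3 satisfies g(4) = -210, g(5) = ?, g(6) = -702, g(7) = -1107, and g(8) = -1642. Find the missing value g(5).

On equispaced nodes a degree-3 polynomial has vanishing fourth forward difference, so
  g(4) - 4·g(5) + 6·g(6) - 4·g(7) + g(8) = 0.
Substituting the known values and solving for g(5):
  -4·g(5) = 1636
  g(5) = -409.

-409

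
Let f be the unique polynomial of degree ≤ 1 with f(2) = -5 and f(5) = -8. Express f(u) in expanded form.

f(u) = -u - 3

Using the Lagrange interpolation formula with nodes 2, 5:
  L_0(u) = (u - 5) / -3
  L_1(u) = (u - 2) / 3
Then f(u) = -5·L_0(u) - 8·L_1(u).
Expanding and collecting terms gives f(u) = -u - 3.
Check: f(5) = -8. ✓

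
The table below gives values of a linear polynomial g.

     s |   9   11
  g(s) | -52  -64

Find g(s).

Write g(s) = as + b. Substituting each data point gives a linear system:
  9a + b = -52
  11a + b = -64
Solving the system yields a = -6, b = 2.
So g(s) = -6s + 2.
Check: g(9) = -52. ✓

g(s) = -6s + 2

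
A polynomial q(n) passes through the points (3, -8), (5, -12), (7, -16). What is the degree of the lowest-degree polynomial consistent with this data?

Forward differences of the values at n = 3, 5, 7:
  q  : -8  -12  -16
  Δ  : -4  -4
  Δ^2: 0
The first differences are constant (-4) and nonzero, while all higher differences vanish, so the minimal degree is 1.

1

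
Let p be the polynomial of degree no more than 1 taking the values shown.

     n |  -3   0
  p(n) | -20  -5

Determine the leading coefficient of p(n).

5

Write p(n) = an + b. Substituting each data point gives a linear system:
  -3a + b = -20
  b = -5
Solving the system yields a = 5, b = -5.
So p(n) = 5n - 5.
The leading coefficient is 5.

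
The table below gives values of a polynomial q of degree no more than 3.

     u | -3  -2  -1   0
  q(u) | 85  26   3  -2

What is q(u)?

q(u) = -3u^3 - 2u - 2

Write q(u) = au^3 + bu^2 + cu + d. Substituting each data point gives a linear system:
  -27a + 9b - 3c + d = 85
  -8a + 4b - 2c + d = 26
  -a + b - c + d = 3
  d = -2
Solving the system yields a = -3, b = 0, c = -2, d = -2.
So q(u) = -3u³ - 2u - 2.
Check: q(0) = -2. ✓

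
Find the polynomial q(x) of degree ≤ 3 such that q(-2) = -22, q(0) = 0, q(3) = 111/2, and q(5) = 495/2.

q(x) = 2x^3 - (1/2)x^2 + 2x

Using the Lagrange interpolation formula with nodes -2, 0, 3, 5:
  L_0(x) = x(x - 3)(x - 5) / -70
  L_1(x) = (x + 2)(x - 3)(x - 5) / 30
  L_2(x) = (x + 2)x(x - 5) / -30
  L_3(x) = (x + 2)x(x - 3) / 70
Then q(x) = -22·L_0(x) + 0·L_1(x) + 111/2·L_2(x) + 495/2·L_3(x).
Expanding and collecting terms gives q(x) = 2x^3 - (1/2)x^2 + 2x.
Check: q(-2) = -22. ✓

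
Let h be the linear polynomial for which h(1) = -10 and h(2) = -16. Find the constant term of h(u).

-4

Write h(u) = au + b. Substituting each data point gives a linear system:
  a + b = -10
  2a + b = -16
Solving the system yields a = -6, b = -4.
So h(u) = -6u - 4.
The constant term is -4.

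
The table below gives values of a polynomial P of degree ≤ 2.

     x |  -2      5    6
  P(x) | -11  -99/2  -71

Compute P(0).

-2

Write P(x) = ax^2 + bx + c. Substituting each data point gives a linear system:
  4a - 2b + c = -11
  25a + 5b + c = -99/2
  36a + 6b + c = -71
Solving the system yields a = -2, b = 1/2, c = -2.
So P(x) = -2x^2 + (1/2)x - 2.
Then P(0) = -2.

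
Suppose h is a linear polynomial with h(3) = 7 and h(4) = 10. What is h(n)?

Write h(n) = an + b. Substituting each data point gives a linear system:
  3a + b = 7
  4a + b = 10
Solving the system yields a = 3, b = -2.
So h(n) = 3n - 2.
Check: h(3) = 7. ✓

h(n) = 3n - 2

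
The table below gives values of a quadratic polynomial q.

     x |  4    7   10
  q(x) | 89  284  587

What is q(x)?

q(x) = 6x^2 - x - 3

Using the Lagrange interpolation formula with nodes 4, 7, 10:
  L_0(x) = (x - 7)(x - 10) / 18
  L_1(x) = (x - 4)(x - 10) / -9
  L_2(x) = (x - 4)(x - 7) / 18
Then q(x) = 89·L_0(x) + 284·L_1(x) + 587·L_2(x).
Expanding and collecting terms gives q(x) = 6x² - x - 3.
Check: q(4) = 89. ✓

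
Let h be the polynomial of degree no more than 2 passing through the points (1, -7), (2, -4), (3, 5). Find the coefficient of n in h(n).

Write h(n) = an^2 + bn + c. Substituting each data point gives a linear system:
  a + b + c = -7
  4a + 2b + c = -4
  9a + 3b + c = 5
Solving the system yields a = 3, b = -6, c = -4.
So h(n) = 3n^2 - 6n - 4.
The coefficient of n is -6.

-6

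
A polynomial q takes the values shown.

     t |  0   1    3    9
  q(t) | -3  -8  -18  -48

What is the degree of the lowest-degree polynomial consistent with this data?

1

Divided differences on the nodes 0, 1, 3, 9:
  order 0: -3  -8  -18  -48
  order 1: -5  -5  -5
  order 2: 0  0
  order 3: 0
The order-1 divided differences are all -5 (nonzero) and every higher order vanishes, so the data lies on a polynomial of degree exactly 1.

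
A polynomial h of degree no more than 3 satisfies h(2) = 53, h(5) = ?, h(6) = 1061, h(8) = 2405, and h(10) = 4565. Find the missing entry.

635

The 4 known points determine the degree-3 polynomial uniquely.
Write h(n) = an^3 + bn^2 + cn + d. Substituting each data point gives a linear system:
  8a + 4b + 2c + d = 53
  216a + 36b + 6c + d = 1061
  512a + 64b + 8c + d = 2405
  1000a + 100b + 10c + d = 4565
Solving the system yields a = 4, b = 6, c = -4, d = 5.
So h(n) = 4n^3 + 6n^2 - 4n + 5.
Then h(5) = 635.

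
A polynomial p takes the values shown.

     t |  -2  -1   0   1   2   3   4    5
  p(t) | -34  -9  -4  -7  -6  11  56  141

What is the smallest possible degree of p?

Forward differences of the values at t = -2, -1, 0, 1, 2, 3, 4, 5:
  p  : -34  -9  -4  -7  -6  11  56  141
  Δ  : 25  5  -3  1  17  45  85
  Δ^2: -20  -8  4  16  28  40
  Δ^3: 12  12  12  12  12
  Δ^4: 0  0  0  0
  Δ^5: 0  0  0
  Δ^6: 0  0
  Δ^7: 0
The third differences are constant (12) and nonzero, while all higher differences vanish, so the minimal degree is 3.

3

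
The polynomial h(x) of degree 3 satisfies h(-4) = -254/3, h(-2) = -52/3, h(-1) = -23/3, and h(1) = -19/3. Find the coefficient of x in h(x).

Write h(x) = ax^3 + bx^2 + cx + d. Substituting each data point gives a linear system:
  -64a + 16b - 4c + d = -254/3
  -8a + 4b - 2c + d = -52/3
  -a + b - c + d = -23/3
  a + b + c + d = -19/3
Solving the system yields a = 1, b = -1, c = -1/3, d = -6.
So h(x) = x^3 - x^2 - (1/3)x - 6.
The coefficient of x is -1/3.

-1/3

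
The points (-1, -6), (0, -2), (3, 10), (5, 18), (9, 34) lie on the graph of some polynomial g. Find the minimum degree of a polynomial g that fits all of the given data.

Divided differences on the nodes -1, 0, 3, 5, 9:
  order 0: -6  -2  10  18  34
  order 1: 4  4  4  4
  order 2: 0  0  0
  order 3: 0  0
  order 4: 0
The order-1 divided differences are all 4 (nonzero) and every higher order vanishes, so the data lies on a polynomial of degree exactly 1.

1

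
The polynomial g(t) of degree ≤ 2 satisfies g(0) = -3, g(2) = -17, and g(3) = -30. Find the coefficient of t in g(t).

-3

Write g(t) = at^2 + bt + c. Substituting each data point gives a linear system:
  c = -3
  4a + 2b + c = -17
  9a + 3b + c = -30
Solving the system yields a = -2, b = -3, c = -3.
So g(t) = -2t² - 3t - 3.
The coefficient of t is -3.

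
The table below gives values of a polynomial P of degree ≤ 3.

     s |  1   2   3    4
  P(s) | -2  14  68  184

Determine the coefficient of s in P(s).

3

Write P(s) = as^3 + bs^2 + cs + d. Substituting each data point gives a linear system:
  a + b + c + d = -2
  8a + 4b + 2c + d = 14
  27a + 9b + 3c + d = 68
  64a + 16b + 4c + d = 184
Solving the system yields a = 4, b = -5, c = 3, d = -4.
So P(s) = 4s^3 - 5s^2 + 3s - 4.
The coefficient of s is 3.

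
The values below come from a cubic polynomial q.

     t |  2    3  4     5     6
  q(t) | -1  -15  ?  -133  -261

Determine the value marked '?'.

On equispaced nodes a degree-3 polynomial has vanishing fourth forward difference, so
  q(2) - 4·q(3) + 6·q(4) - 4·q(5) + q(6) = 0.
Substituting the known values and solving for q(4):
  6·q(4) = -330
  q(4) = -55.

-55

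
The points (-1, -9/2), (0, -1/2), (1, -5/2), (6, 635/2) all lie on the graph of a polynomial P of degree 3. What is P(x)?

P(x) = 2x^3 - 3x^2 - x - 1/2

Write P(x) = ax^3 + bx^2 + cx + d. Substituting each data point gives a linear system:
  -a + b - c + d = -9/2
  d = -1/2
  a + b + c + d = -5/2
  216a + 36b + 6c + d = 635/2
Solving the system yields a = 2, b = -3, c = -1, d = -1/2.
So P(x) = 2x^3 - 3x^2 - x - 1/2.
Check: P(1) = -5/2. ✓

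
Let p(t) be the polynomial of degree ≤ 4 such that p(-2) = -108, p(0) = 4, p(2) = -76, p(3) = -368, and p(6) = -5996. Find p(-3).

Write p(t) = at^4 + bt^3 + ct^2 + dt + e. Substituting each data point gives a linear system:
  16a - 8b + 4c - 2d + e = -108
  e = 4
  16a + 8b + 4c + 2d + e = -76
  81a + 27b + 9c + 3d + e = -368
  1296a + 216b + 36c + 6d + e = -5996
Solving the system yields a = -5, b = 3, c = -4, d = -4, e = 4.
So p(t) = -5t⁴ + 3t³ - 4t² - 4t + 4.
Then p(-3) = -506.

-506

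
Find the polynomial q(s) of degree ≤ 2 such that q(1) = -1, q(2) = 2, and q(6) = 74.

q(s) = 3s^2 - 6s + 2

Write q(s) = as^2 + bs + c. Substituting each data point gives a linear system:
  a + b + c = -1
  4a + 2b + c = 2
  36a + 6b + c = 74
Solving the system yields a = 3, b = -6, c = 2.
So q(s) = 3s^2 - 6s + 2.
Check: q(6) = 74. ✓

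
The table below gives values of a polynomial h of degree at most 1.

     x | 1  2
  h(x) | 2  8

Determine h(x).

Write h(x) = ax + b. Substituting each data point gives a linear system:
  a + b = 2
  2a + b = 8
Solving the system yields a = 6, b = -4.
So h(x) = 6x - 4.
Check: h(1) = 2. ✓

h(x) = 6x - 4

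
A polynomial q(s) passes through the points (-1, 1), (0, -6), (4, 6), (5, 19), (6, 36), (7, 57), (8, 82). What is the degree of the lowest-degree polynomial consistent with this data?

2

Divided differences on the nodes -1, 0, 4, 5, 6, 7, 8:
  order 0: 1  -6  6  19  36  57  82
  order 1: -7  3  13  17  21  25
  order 2: 2  2  2  2  2
  order 3: 0  0  0  0
  order 4: 0  0  0
  order 5: 0  0
  order 6: 0
The order-2 divided differences are all 2 (nonzero) and every higher order vanishes, so the data lies on a polynomial of degree exactly 2.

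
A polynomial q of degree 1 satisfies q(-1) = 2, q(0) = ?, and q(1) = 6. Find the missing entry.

4

On equispaced nodes a degree-1 polynomial has vanishing second forward difference, so
  q(-1) - 2·q(0) + q(1) = 0.
Substituting the known values and solving for q(0):
  -2·q(0) = -8
  q(0) = 4.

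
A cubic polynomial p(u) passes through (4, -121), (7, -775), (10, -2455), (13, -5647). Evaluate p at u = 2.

-15

Using the Lagrange interpolation formula with nodes 4, 7, 10, 13:
  L_0(u) = (u - 7)(u - 10)(u - 13) / -162
  L_1(u) = (u - 4)(u - 10)(u - 13) / 54
  L_2(u) = (u - 4)(u - 7)(u - 13) / -54
  L_3(u) = (u - 4)(u - 7)(u - 10) / 162
Then p(u) = -121·L_0(u) - 775·L_1(u) - 2455·L_2(u) - 5647·L_3(u).
Expanding and collecting terms gives p(u) = -3u^3 + 6u^2 - 5u - 5.
Evaluating at u = 2: p(2) = -15.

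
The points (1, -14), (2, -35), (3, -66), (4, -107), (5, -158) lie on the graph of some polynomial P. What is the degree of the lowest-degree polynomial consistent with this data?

2

Forward differences of the values at n = 1, 2, 3, 4, 5:
  P  : -14  -35  -66  -107  -158
  Δ  : -21  -31  -41  -51
  Δ^2: -10  -10  -10
  Δ^3: 0  0
  Δ^4: 0
The second differences are constant (-10) and nonzero, while all higher differences vanish, so the minimal degree is 2.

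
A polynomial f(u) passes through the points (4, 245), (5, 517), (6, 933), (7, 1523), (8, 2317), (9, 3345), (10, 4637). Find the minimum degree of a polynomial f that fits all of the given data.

3

Forward differences of the values at u = 4, 5, 6, 7, 8, 9, 10:
  f  : 245  517  933  1523  2317  3345  4637
  Δ  : 272  416  590  794  1028  1292
  Δ^2: 144  174  204  234  264
  Δ^3: 30  30  30  30
  Δ^4: 0  0  0
  Δ^5: 0  0
  Δ^6: 0
The third differences are constant (30) and nonzero, while all higher differences vanish, so the minimal degree is 3.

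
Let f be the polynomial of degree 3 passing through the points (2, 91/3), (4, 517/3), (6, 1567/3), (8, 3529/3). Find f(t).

f(t) = 2t^3 + 2t^2 + 3t + 1/3

Write f(t) = at^3 + bt^2 + ct + d. Substituting each data point gives a linear system:
  8a + 4b + 2c + d = 91/3
  64a + 16b + 4c + d = 517/3
  216a + 36b + 6c + d = 1567/3
  512a + 64b + 8c + d = 3529/3
Solving the system yields a = 2, b = 2, c = 3, d = 1/3.
So f(t) = 2t³ + 2t² + 3t + 1/3.
Check: f(2) = 91/3. ✓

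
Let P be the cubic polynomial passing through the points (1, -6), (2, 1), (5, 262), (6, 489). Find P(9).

1842

Using the Lagrange interpolation formula with nodes 1, 2, 5, 6:
  L_0(t) = (t - 2)(t - 5)(t - 6) / -20
  L_1(t) = (t - 1)(t - 5)(t - 6) / 12
  L_2(t) = (t - 1)(t - 2)(t - 6) / -12
  L_3(t) = (t - 1)(t - 2)(t - 5) / 20
Then P(t) = -6·L_0(t) + 1·L_1(t) + 262·L_2(t) + 489·L_3(t).
Expanding and collecting terms gives P(t) = 3t^3 - 4t^2 - 2t - 3.
Evaluating at t = 9: P(9) = 1842.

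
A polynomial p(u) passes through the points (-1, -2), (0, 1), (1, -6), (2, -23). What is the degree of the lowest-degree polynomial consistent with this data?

Forward differences of the values at u = -1, 0, 1, 2:
  p  : -2  1  -6  -23
  Δ  : 3  -7  -17
  Δ^2: -10  -10
  Δ^3: 0
The second differences are constant (-10) and nonzero, while all higher differences vanish, so the minimal degree is 2.

2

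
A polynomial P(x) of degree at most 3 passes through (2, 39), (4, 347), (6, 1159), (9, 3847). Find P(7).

Using the Lagrange interpolation formula with nodes 2, 4, 6, 9:
  L_0(x) = (x - 4)(x - 6)(x - 9) / -56
  L_1(x) = (x - 2)(x - 6)(x - 9) / 20
  L_2(x) = (x - 2)(x - 4)(x - 9) / -24
  L_3(x) = (x - 2)(x - 4)(x - 6) / 105
Then P(x) = 39·L_0(x) + 347·L_1(x) + 1159·L_2(x) + 3847·L_3(x).
Expanding and collecting terms gives P(x) = 5x³ + 3x² - 4x - 5.
Evaluating at x = 7: P(7) = 1829.

1829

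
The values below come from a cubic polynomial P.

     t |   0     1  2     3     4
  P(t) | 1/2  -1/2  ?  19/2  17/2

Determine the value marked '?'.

The 4 known points determine the degree-3 polynomial uniquely.
Write P(t) = at^3 + bt^2 + ct + d. Substituting each data point gives a linear system:
  d = 1/2
  a + b + c + d = -1/2
  27a + 9b + 3c + d = 19/2
  64a + 16b + 4c + d = 17/2
Solving the system yields a = -1, b = 6, c = -6, d = 1/2.
So P(t) = -t^3 + 6t^2 - 6t + 1/2.
Then P(2) = 9/2.

9/2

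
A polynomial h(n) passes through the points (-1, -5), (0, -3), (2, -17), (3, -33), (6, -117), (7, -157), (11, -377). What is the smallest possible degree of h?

Divided differences on the nodes -1, 0, 2, 3, 6, 7, 11:
  order 0: -5  -3  -17  -33  -117  -157  -377
  order 1: 2  -7  -16  -28  -40  -55
  order 2: -3  -3  -3  -3  -3
  order 3: 0  0  0  0
  order 4: 0  0  0
  order 5: 0  0
  order 6: 0
The order-2 divided differences are all -3 (nonzero) and every higher order vanishes, so the data lies on a polynomial of degree exactly 2.

2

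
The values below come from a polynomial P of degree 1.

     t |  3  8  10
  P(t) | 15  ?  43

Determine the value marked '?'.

The 2 known points determine the degree-1 polynomial uniquely.
Write P(t) = at + b. Substituting each data point gives a linear system:
  3a + b = 15
  10a + b = 43
Solving the system yields a = 4, b = 3.
So P(t) = 4t + 3.
Then P(8) = 35.

35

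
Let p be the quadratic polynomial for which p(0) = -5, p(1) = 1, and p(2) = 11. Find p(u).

p(u) = 2u^2 + 4u - 5

Write p(u) = au^2 + bu + c. Substituting each data point gives a linear system:
  c = -5
  a + b + c = 1
  4a + 2b + c = 11
Solving the system yields a = 2, b = 4, c = -5.
So p(u) = 2u² + 4u - 5.
Check: p(1) = 1. ✓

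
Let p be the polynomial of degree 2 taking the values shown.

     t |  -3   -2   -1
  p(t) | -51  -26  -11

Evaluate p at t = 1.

-11

Forward differences of the values at t = -3, -2, -1:
  p  : -51  -26  -11
  Δ  : 25  15
  Δ^2: -10
The second differences are constant, confirming degree 2.
Interpolating (Newton forward form) and evaluating at t = 1 gives p(1) = -11.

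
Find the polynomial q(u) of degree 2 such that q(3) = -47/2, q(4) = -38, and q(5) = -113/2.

Using the Lagrange interpolation formula with nodes 3, 4, 5:
  L_0(u) = (u - 4)(u - 5) / 2
  L_1(u) = (u - 3)(u - 5) / -1
  L_2(u) = (u - 3)(u - 4) / 2
Then q(u) = -47/2·L_0(u) - 38·L_1(u) - 113/2·L_2(u).
Expanding and collecting terms gives q(u) = -2u^2 - (1/2)u - 4.
Check: q(4) = -38. ✓

q(u) = -2u^2 - (1/2)u - 4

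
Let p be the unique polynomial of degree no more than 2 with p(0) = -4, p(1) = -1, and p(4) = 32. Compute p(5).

51

Using the Lagrange interpolation formula with nodes 0, 1, 4:
  L_0(x) = (x - 1)(x - 4) / 4
  L_1(x) = x(x - 4) / -3
  L_2(x) = x(x - 1) / 12
Then p(x) = -4·L_0(x) - 1·L_1(x) + 32·L_2(x).
Expanding and collecting terms gives p(x) = 2x^2 + x - 4.
Evaluating at x = 5: p(5) = 51.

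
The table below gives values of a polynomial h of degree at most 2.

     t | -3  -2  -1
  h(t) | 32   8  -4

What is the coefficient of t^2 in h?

6

Write h(t) = at^2 + bt + c. Substituting each data point gives a linear system:
  9a - 3b + c = 32
  4a - 2b + c = 8
  a - b + c = -4
Solving the system yields a = 6, b = 6, c = -4.
So h(t) = 6t^2 + 6t - 4.
The leading coefficient is 6.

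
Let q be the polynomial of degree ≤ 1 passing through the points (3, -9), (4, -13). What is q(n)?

q(n) = -4n + 3

Write q(n) = an + b. Substituting each data point gives a linear system:
  3a + b = -9
  4a + b = -13
Solving the system yields a = -4, b = 3.
So q(n) = -4n + 3.
Check: q(3) = -9. ✓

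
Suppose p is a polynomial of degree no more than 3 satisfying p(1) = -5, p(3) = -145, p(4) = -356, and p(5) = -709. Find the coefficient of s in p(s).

4

Write p(s) = as^3 + bs^2 + cs + d. Substituting each data point gives a linear system:
  a + b + c + d = -5
  27a + 9b + 3c + d = -145
  64a + 16b + 4c + d = -356
  125a + 25b + 5c + d = -709
Solving the system yields a = -6, b = 1, c = 4, d = -4.
So p(s) = -6s^3 + s^2 + 4s - 4.
The coefficient of s is 4.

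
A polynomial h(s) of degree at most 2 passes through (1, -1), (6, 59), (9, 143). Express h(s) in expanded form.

Using the Lagrange interpolation formula with nodes 1, 6, 9:
  L_0(s) = (s - 6)(s - 9) / 40
  L_1(s) = (s - 1)(s - 9) / -15
  L_2(s) = (s - 1)(s - 6) / 24
Then h(s) = -1·L_0(s) + 59·L_1(s) + 143·L_2(s).
Expanding and collecting terms gives h(s) = 2s^2 - 2s - 1.
Check: h(9) = 143. ✓

h(s) = 2s^2 - 2s - 1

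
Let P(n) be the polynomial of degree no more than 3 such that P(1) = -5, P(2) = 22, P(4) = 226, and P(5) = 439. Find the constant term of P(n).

Write P(n) = an^3 + bn^2 + cn + d. Substituting each data point gives a linear system:
  a + b + c + d = -5
  8a + 4b + 2c + d = 22
  64a + 16b + 4c + d = 226
  125a + 25b + 5c + d = 439
Solving the system yields a = 3, b = 4, c = -6, d = -6.
So P(n) = 3n^3 + 4n^2 - 6n - 6.
The constant term is -6.

-6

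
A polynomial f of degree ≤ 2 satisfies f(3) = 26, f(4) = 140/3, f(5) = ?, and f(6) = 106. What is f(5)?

220/3

The 3 known points determine the degree-2 polynomial uniquely.
Write f(s) = as^2 + bs + c. Substituting each data point gives a linear system:
  9a + 3b + c = 26
  16a + 4b + c = 140/3
  36a + 6b + c = 106
Solving the system yields a = 3, b = -1/3, c = 0.
So f(s) = 3s^2 - (1/3)s.
Then f(5) = 220/3.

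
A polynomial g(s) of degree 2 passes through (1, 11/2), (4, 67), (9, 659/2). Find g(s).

g(s) = 4s^2 + (1/2)s + 1

Using the Lagrange interpolation formula with nodes 1, 4, 9:
  L_0(s) = (s - 4)(s - 9) / 24
  L_1(s) = (s - 1)(s - 9) / -15
  L_2(s) = (s - 1)(s - 4) / 40
Then g(s) = 11/2·L_0(s) + 67·L_1(s) + 659/2·L_2(s).
Expanding and collecting terms gives g(s) = 4s^2 + (1/2)s + 1.
Check: g(1) = 11/2. ✓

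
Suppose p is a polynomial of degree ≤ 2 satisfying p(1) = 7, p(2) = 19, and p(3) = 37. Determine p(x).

p(x) = 3x^2 + 3x + 1

Write p(x) = ax^2 + bx + c. Substituting each data point gives a linear system:
  a + b + c = 7
  4a + 2b + c = 19
  9a + 3b + c = 37
Solving the system yields a = 3, b = 3, c = 1.
So p(x) = 3x^2 + 3x + 1.
Check: p(1) = 7. ✓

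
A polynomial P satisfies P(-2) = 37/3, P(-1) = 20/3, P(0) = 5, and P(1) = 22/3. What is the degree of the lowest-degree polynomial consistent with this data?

2

Forward differences of the values at u = -2, -1, 0, 1:
  P  : 37/3  20/3  5  22/3
  Δ  : -17/3  -5/3  7/3
  Δ^2: 4  4
  Δ^3: 0
The second differences are constant (4) and nonzero, while all higher differences vanish, so the minimal degree is 2.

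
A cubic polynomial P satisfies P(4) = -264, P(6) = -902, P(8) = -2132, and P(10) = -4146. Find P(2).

Write P(x) = ax^3 + bx^2 + cx + d. Substituting each data point gives a linear system:
  64a + 16b + 4c + d = -264
  216a + 36b + 6c + d = -902
  512a + 64b + 8c + d = -2132
  1000a + 100b + 10c + d = -4146
Solving the system yields a = -4, b = -2, c = 5, d = 4.
So P(x) = -4x^3 - 2x^2 + 5x + 4.
Then P(2) = -26.

-26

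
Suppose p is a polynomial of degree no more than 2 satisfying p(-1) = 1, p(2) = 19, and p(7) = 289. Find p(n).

p(n) = 6n^2 - 5

Write p(n) = an^2 + bn + c. Substituting each data point gives a linear system:
  a - b + c = 1
  4a + 2b + c = 19
  49a + 7b + c = 289
Solving the system yields a = 6, b = 0, c = -5.
So p(n) = 6n² - 5.
Check: p(2) = 19. ✓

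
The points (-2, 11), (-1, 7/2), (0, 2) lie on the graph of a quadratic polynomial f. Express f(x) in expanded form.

f(x) = 3x^2 + (3/2)x + 2

Using the Lagrange interpolation formula with nodes -2, -1, 0:
  L_0(x) = (x + 1)x / 2
  L_1(x) = (x + 2)x / -1
  L_2(x) = (x + 2)(x + 1) / 2
Then f(x) = 11·L_0(x) + 7/2·L_1(x) + 2·L_2(x).
Expanding and collecting terms gives f(x) = 3x² + (3/2)x + 2.
Check: f(-2) = 11. ✓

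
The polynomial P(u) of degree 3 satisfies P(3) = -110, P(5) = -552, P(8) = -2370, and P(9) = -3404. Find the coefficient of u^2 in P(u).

Write P(u) = au^3 + bu^2 + cu + d. Substituting each data point gives a linear system:
  27a + 9b + 3c + d = -110
  125a + 25b + 5c + d = -552
  512a + 64b + 8c + d = -2370
  729a + 81b + 9c + d = -3404
Solving the system yields a = -5, b = 3, c = 0, d = -2.
So P(u) = -5u^3 + 3u^2 - 2.
The coefficient of u^2 is 3.

3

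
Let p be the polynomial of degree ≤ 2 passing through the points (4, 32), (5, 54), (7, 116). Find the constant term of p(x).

4

Write p(x) = ax^2 + bx + c. Substituting each data point gives a linear system:
  16a + 4b + c = 32
  25a + 5b + c = 54
  49a + 7b + c = 116
Solving the system yields a = 3, b = -5, c = 4.
So p(x) = 3x^2 - 5x + 4.
The constant term is 4.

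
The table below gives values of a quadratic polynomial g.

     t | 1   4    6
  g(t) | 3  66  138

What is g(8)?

234

Using the Lagrange interpolation formula with nodes 1, 4, 6:
  L_0(t) = (t - 4)(t - 6) / 15
  L_1(t) = (t - 1)(t - 6) / -6
  L_2(t) = (t - 1)(t - 4) / 10
Then g(t) = 3·L_0(t) + 66·L_1(t) + 138·L_2(t).
Expanding and collecting terms gives g(t) = 3t^2 + 6t - 6.
Evaluating at t = 8: g(8) = 234.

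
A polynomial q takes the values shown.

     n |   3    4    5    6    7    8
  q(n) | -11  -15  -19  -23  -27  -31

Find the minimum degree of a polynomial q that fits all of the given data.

Forward differences of the values at n = 3, 4, 5, 6, 7, 8:
  q  : -11  -15  -19  -23  -27  -31
  Δ  : -4  -4  -4  -4  -4
  Δ^2: 0  0  0  0
  Δ^3: 0  0  0
  Δ^4: 0  0
  Δ^5: 0
The first differences are constant (-4) and nonzero, while all higher differences vanish, so the minimal degree is 1.

1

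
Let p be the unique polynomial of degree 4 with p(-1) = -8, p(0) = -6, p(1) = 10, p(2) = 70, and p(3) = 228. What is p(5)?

1174

Forward differences of the values at x = -1, 0, 1, 2, 3:
  p  : -8  -6  10  70  228
  Δ  : 2  16  60  158
  Δ^2: 14  44  98
  Δ^3: 30  54
  Δ^4: 24
The fourth differences are constant, confirming degree 4.
Interpolating (Newton forward form) and evaluating at x = 5 gives p(5) = 1174.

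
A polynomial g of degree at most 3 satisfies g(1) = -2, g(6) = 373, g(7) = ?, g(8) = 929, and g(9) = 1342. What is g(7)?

The 4 known points determine the degree-3 polynomial uniquely.
Write g(u) = au^3 + bu^2 + cu + d. Substituting each data point gives a linear system:
  a + b + c + d = -2
  216a + 36b + 6c + d = 373
  512a + 64b + 8c + d = 929
  729a + 81b + 9c + d = 1342
Solving the system yields a = 2, b = -1, c = -4, d = 1.
So g(u) = 2u³ - u² - 4u + 1.
Then g(7) = 610.

610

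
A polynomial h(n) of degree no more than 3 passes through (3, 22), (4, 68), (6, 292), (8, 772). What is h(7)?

Write h(n) = an^3 + bn^2 + cn + d. Substituting each data point gives a linear system:
  27a + 9b + 3c + d = 22
  64a + 16b + 4c + d = 68
  216a + 36b + 6c + d = 292
  512a + 64b + 8c + d = 772
Solving the system yields a = 2, b = -4, c = 0, d = 4.
So h(n) = 2n^3 - 4n^2 + 4.
Then h(7) = 494.

494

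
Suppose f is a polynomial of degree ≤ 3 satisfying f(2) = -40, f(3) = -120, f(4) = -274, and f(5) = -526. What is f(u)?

Write f(u) = au^3 + bu^2 + cu + d. Substituting each data point gives a linear system:
  8a + 4b + 2c + d = -40
  27a + 9b + 3c + d = -120
  64a + 16b + 4c + d = -274
  125a + 25b + 5c + d = -526
Solving the system yields a = -4, b = -1, c = 1, d = -6.
So f(u) = -4u³ - u² + u - 6.
Check: f(4) = -274. ✓

f(u) = -4u^3 - u^2 + u - 6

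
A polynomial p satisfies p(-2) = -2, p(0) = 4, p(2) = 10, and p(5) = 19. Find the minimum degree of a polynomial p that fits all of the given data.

Divided differences on the nodes -2, 0, 2, 5:
  order 0: -2  4  10  19
  order 1: 3  3  3
  order 2: 0  0
  order 3: 0
The order-1 divided differences are all 3 (nonzero) and every higher order vanishes, so the data lies on a polynomial of degree exactly 1.

1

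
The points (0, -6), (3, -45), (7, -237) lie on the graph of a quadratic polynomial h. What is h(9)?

Using the Lagrange interpolation formula with nodes 0, 3, 7:
  L_0(x) = (x - 3)(x - 7) / 21
  L_1(x) = x(x - 7) / -12
  L_2(x) = x(x - 3) / 28
Then h(x) = -6·L_0(x) - 45·L_1(x) - 237·L_2(x).
Expanding and collecting terms gives h(x) = -5x² + 2x - 6.
Evaluating at x = 9: h(9) = -393.

-393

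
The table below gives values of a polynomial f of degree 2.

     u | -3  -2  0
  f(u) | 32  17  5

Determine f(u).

f(u) = 3u^2 + 5

Write f(u) = au^2 + bu + c. Substituting each data point gives a linear system:
  9a - 3b + c = 32
  4a - 2b + c = 17
  c = 5
Solving the system yields a = 3, b = 0, c = 5.
So f(u) = 3u² + 5.
Check: f(-2) = 17. ✓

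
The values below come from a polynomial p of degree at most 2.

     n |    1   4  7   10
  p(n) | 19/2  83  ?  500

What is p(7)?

The 3 known points determine the degree-2 polynomial uniquely.
Write p(n) = an^2 + bn + c. Substituting each data point gives a linear system:
  a + b + c = 19/2
  16a + 4b + c = 83
  100a + 10b + c = 500
Solving the system yields a = 5, b = -1/2, c = 5.
So p(n) = 5n² - (1/2)n + 5.
Then p(7) = 493/2.

493/2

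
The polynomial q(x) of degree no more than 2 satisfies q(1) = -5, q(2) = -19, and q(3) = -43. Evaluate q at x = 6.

Using the Lagrange interpolation formula with nodes 1, 2, 3:
  L_0(x) = (x - 2)(x - 3) / 2
  L_1(x) = (x - 1)(x - 3) / -1
  L_2(x) = (x - 1)(x - 2) / 2
Then q(x) = -5·L_0(x) - 19·L_1(x) - 43·L_2(x).
Expanding and collecting terms gives q(x) = -5x^2 + x - 1.
Evaluating at x = 6: q(6) = -175.

-175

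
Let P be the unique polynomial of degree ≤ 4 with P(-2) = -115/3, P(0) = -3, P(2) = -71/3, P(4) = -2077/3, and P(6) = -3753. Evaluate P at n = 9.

Using the Lagrange interpolation formula with nodes -2, 0, 2, 4, 6:
  L_0(n) = n(n - 2)(n - 4)(n - 6) / 384
  L_1(n) = (n + 2)(n - 2)(n - 4)(n - 6) / -96
  L_2(n) = (n + 2)n(n - 4)(n - 6) / 64
  L_3(n) = (n + 2)n(n - 2)(n - 6) / -96
  L_4(n) = (n + 2)n(n - 2)(n - 4) / 384
Then P(n) = -115/3·L_0(n) - 3·L_1(n) - 71/3·L_2(n) - 2077/3·L_3(n) - 3753·L_4(n).
Expanding and collecting terms gives P(n) = -3n^4 - (1/3)n^3 + 5n^2 + 5n - 3.
Evaluating at n = 9: P(9) = -19479.

-19479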